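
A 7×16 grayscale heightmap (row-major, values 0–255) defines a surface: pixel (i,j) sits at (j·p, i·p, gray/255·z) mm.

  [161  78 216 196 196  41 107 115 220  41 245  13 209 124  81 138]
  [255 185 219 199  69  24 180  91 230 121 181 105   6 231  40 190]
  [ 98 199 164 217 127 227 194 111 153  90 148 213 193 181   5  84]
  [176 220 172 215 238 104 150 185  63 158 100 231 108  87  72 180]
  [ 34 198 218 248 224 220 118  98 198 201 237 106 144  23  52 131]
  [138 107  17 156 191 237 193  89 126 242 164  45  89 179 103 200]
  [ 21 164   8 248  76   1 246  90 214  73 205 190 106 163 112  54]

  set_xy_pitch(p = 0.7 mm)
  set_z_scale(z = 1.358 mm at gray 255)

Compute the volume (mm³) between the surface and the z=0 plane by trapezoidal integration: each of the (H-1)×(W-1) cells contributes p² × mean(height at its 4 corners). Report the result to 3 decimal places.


height_mm = gray/255 × 1.358; cell vol = 0.7² × mean(4 corners)
unit = 0.7² × 1.358 / (4×255) = 0.000652373 mm³ per gray-sum
row 0: Σ corner-gray over 15 cells = 8270  → 5.3951
row 1: Σ corner-gray over 15 cells = 8833  → 5.7624
row 2: Σ corner-gray over 15 cells = 9188  → 5.9940
row 3: Σ corner-gray over 15 cells = 9297  → 6.0651
row 4: Σ corner-gray over 15 cells = 8949  → 5.8381
row 5: Σ corner-gray over 15 cells = 8081  → 5.2718
Σ rows: total corner-gray = 52618  → 34.3265 mm³

34.327


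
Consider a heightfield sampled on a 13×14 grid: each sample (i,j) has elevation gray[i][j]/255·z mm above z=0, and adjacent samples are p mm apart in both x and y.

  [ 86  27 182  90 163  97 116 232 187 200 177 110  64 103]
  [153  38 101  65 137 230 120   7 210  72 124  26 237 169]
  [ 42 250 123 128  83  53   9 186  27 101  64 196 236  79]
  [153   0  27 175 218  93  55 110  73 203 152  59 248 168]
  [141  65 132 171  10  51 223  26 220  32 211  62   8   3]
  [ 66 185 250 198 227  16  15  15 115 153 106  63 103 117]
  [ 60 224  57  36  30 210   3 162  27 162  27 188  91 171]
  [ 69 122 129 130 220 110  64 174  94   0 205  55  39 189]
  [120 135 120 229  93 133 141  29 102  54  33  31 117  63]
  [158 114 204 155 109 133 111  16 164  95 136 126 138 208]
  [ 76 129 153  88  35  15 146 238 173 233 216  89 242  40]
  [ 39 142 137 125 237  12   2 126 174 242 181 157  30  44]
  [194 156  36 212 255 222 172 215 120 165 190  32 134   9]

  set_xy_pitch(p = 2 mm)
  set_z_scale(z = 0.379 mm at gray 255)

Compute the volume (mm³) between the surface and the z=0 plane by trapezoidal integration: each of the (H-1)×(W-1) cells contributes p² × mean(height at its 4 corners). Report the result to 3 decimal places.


height_mm = gray/255 × 0.379; cell vol = 2² × mean(4 corners)
unit = 2² × 0.379 / (4×255) = 0.00148627 mm³ per gray-sum
row 0: Σ corner-gray over 13 cells = 6535  → 9.7128
row 1: Σ corner-gray over 13 cells = 6089  → 9.0499
row 2: Σ corner-gray over 13 cells = 6180  → 9.1852
row 3: Σ corner-gray over 13 cells = 5713  → 8.4911
row 4: Σ corner-gray over 13 cells = 5641  → 8.3841
row 5: Σ corner-gray over 13 cells = 5740  → 8.5312
row 6: Σ corner-gray over 13 cells = 5607  → 8.3335
row 7: Σ corner-gray over 13 cells = 5559  → 8.2622
row 8: Σ corner-gray over 13 cells = 5985  → 8.8954
row 9: Σ corner-gray over 13 cells = 6998  → 10.4009
row 10: Σ corner-gray over 13 cells = 6843  → 10.1706
row 11: Σ corner-gray over 13 cells = 7234  → 10.7517
Σ rows: total corner-gray = 74124  → 110.1686 mm³

110.169


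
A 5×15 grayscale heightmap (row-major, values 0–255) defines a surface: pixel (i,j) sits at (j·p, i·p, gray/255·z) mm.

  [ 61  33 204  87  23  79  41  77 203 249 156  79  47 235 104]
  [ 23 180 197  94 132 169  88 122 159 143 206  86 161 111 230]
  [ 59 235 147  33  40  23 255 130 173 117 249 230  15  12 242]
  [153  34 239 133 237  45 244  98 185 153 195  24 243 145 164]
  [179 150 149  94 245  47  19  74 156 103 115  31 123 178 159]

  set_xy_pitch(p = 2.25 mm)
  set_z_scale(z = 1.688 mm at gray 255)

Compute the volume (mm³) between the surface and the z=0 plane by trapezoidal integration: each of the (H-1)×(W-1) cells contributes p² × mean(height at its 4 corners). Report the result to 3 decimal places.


height_mm = gray/255 × 1.688; cell vol = 2.25² × mean(4 corners)
unit = 2.25² × 1.688 / (4×255) = 0.00837794 mm³ per gray-sum
row 0: Σ corner-gray over 14 cells = 7140  → 59.8185
row 1: Σ corner-gray over 14 cells = 7568  → 63.4043
row 2: Σ corner-gray over 14 cells = 7886  → 66.0684
row 3: Σ corner-gray over 14 cells = 7573  → 63.4461
Σ rows: total corner-gray = 30167  → 252.7374 mm³

252.737


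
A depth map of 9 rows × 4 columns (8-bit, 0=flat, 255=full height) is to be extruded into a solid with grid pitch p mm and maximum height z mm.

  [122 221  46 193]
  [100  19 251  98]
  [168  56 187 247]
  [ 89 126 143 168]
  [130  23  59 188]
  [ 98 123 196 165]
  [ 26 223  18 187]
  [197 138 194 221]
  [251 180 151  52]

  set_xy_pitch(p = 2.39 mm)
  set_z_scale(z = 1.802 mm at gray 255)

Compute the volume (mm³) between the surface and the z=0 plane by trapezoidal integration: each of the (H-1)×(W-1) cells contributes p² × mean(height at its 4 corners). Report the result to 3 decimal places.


131.208

height_mm = gray/255 × 1.802; cell vol = 2.39² × mean(4 corners)
unit = 2.39² × 1.802 / (4×255) = 0.0100914 mm³ per gray-sum
row 0: Σ corner-gray over 3 cells = 1587  → 16.0150
row 1: Σ corner-gray over 3 cells = 1639  → 16.5398
row 2: Σ corner-gray over 3 cells = 1696  → 17.1150
row 3: Σ corner-gray over 3 cells = 1277  → 12.8867
row 4: Σ corner-gray over 3 cells = 1383  → 13.9564
row 5: Σ corner-gray over 3 cells = 1596  → 16.1058
row 6: Σ corner-gray over 3 cells = 1777  → 17.9324
row 7: Σ corner-gray over 3 cells = 2047  → 20.6570
Σ rows: total corner-gray = 13002  → 131.2081 mm³


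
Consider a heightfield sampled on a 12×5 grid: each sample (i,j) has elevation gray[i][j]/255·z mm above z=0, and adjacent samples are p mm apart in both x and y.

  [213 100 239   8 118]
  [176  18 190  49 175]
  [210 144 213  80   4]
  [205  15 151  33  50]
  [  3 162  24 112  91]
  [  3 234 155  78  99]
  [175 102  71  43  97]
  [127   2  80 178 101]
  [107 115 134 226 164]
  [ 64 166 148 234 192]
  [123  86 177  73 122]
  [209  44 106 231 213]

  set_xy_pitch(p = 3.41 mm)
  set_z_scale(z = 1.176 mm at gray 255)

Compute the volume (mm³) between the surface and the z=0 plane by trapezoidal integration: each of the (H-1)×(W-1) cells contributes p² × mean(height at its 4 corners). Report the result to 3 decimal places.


height_mm = gray/255 × 1.176; cell vol = 3.41² × mean(4 corners)
unit = 3.41² × 1.176 / (4×255) = 0.0134065 mm³ per gray-sum
row 0: Σ corner-gray over 4 cells = 1890  → 25.3383
row 1: Σ corner-gray over 4 cells = 1953  → 26.1829
row 2: Σ corner-gray over 4 cells = 1741  → 23.3407
row 3: Σ corner-gray over 4 cells = 1343  → 18.0050
row 4: Σ corner-gray over 4 cells = 1726  → 23.1396
row 5: Σ corner-gray over 4 cells = 1740  → 23.3273
row 6: Σ corner-gray over 4 cells = 1452  → 19.4663
row 7: Σ corner-gray over 4 cells = 1969  → 26.3974
row 8: Σ corner-gray over 4 cells = 2573  → 34.4950
row 9: Σ corner-gray over 4 cells = 2269  → 30.4194
row 10: Σ corner-gray over 4 cells = 2101  → 28.1671
Σ rows: total corner-gray = 20757  → 278.2790 mm³

278.279


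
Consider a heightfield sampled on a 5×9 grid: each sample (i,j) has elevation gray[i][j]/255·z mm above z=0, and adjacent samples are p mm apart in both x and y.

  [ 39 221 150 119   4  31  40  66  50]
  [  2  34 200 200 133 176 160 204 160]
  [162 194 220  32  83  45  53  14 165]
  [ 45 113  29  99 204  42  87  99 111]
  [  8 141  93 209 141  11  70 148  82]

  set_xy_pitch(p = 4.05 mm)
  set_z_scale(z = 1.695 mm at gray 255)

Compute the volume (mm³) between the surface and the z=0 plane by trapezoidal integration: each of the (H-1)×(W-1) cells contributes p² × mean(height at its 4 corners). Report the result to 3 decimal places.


height_mm = gray/255 × 1.695; cell vol = 4.05² × mean(4 corners)
unit = 4.05² × 1.695 / (4×255) = 0.0272571 mm³ per gray-sum
row 0: Σ corner-gray over 8 cells = 3727  → 101.5872
row 1: Σ corner-gray over 8 cells = 3985  → 108.6195
row 2: Σ corner-gray over 8 cells = 3111  → 84.7968
row 3: Σ corner-gray over 8 cells = 3218  → 87.7133
Σ rows: total corner-gray = 14041  → 382.7169 mm³

382.717


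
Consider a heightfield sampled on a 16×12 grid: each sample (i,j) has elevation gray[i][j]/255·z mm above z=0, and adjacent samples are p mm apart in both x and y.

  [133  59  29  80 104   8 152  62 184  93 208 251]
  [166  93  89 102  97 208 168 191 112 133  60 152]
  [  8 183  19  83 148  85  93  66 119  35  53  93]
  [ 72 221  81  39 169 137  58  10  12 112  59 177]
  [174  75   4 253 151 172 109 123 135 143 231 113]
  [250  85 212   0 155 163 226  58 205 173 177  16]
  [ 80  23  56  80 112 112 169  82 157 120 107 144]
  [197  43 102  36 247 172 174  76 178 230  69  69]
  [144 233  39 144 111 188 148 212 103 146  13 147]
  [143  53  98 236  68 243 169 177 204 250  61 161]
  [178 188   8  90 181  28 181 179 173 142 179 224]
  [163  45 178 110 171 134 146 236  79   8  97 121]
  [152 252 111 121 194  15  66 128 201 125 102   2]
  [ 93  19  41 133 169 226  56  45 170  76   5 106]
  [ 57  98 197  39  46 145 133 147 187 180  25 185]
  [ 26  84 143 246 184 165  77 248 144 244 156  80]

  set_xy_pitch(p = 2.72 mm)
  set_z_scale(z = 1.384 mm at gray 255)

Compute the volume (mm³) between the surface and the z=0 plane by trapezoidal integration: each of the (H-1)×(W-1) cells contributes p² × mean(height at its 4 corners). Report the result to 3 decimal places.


height_mm = gray/255 × 1.384; cell vol = 2.72² × mean(4 corners)
unit = 2.72² × 1.384 / (4×255) = 0.0100386 mm³ per gray-sum
row 0: Σ corner-gray over 11 cells = 5166  → 51.8595
row 1: Σ corner-gray over 11 cells = 4693  → 47.1112
row 2: Σ corner-gray over 11 cells = 3914  → 39.2911
row 3: Σ corner-gray over 11 cells = 5124  → 51.4379
row 4: Σ corner-gray over 11 cells = 6253  → 62.7714
row 5: Σ corner-gray over 11 cells = 5434  → 54.5498
row 6: Σ corner-gray over 11 cells = 5180  → 52.0000
row 7: Σ corner-gray over 11 cells = 5885  → 59.0772
row 8: Σ corner-gray over 11 cells = 6387  → 64.1166
row 9: Σ corner-gray over 11 cells = 6522  → 65.4718
row 10: Σ corner-gray over 11 cells = 5792  → 58.1436
row 11: Σ corner-gray over 11 cells = 5476  → 54.9714
row 12: Σ corner-gray over 11 cells = 4863  → 48.8178
row 13: Σ corner-gray over 11 cells = 4715  → 47.3321
row 14: Σ corner-gray over 11 cells = 6124  → 61.4765
Σ rows: total corner-gray = 81528  → 818.4281 mm³

818.428


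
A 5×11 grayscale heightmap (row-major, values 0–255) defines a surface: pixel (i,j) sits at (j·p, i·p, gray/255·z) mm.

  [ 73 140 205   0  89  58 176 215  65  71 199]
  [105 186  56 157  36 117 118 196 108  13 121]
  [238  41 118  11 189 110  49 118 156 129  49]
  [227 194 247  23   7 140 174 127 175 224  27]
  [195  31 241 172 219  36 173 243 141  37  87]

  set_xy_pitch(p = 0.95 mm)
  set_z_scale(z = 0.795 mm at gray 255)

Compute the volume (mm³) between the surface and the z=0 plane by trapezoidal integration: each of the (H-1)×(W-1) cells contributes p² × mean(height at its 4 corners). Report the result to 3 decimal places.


height_mm = gray/255 × 0.795; cell vol = 0.95² × mean(4 corners)
unit = 0.95² × 0.795 / (4×255) = 0.000703419 mm³ per gray-sum
row 0: Σ corner-gray over 10 cells = 4510  → 3.1724
row 1: Σ corner-gray over 10 cells = 4329  → 3.0451
row 2: Σ corner-gray over 10 cells = 5005  → 3.5206
row 3: Σ corner-gray over 10 cells = 5744  → 4.0404
Σ rows: total corner-gray = 19588  → 13.7786 mm³

13.779


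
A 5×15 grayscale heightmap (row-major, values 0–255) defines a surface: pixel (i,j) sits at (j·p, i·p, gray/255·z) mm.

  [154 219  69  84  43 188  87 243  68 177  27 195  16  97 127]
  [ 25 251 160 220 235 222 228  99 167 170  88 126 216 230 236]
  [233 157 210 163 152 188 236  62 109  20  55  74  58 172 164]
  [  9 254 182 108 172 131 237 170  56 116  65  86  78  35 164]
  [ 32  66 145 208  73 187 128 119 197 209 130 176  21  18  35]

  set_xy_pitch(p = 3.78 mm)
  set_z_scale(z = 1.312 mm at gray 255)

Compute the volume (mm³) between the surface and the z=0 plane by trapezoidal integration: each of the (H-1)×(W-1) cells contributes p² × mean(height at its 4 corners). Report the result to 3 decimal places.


577.499

height_mm = gray/255 × 1.312; cell vol = 3.78² × mean(4 corners)
unit = 3.78² × 1.312 / (4×255) = 0.0183788 mm³ per gray-sum
row 0: Σ corner-gray over 14 cells = 8392  → 154.2349
row 1: Σ corner-gray over 14 cells = 8794  → 161.6232
row 2: Σ corner-gray over 14 cells = 7262  → 133.4669
row 3: Σ corner-gray over 14 cells = 6974  → 128.1738
Σ rows: total corner-gray = 31422  → 577.4988 mm³


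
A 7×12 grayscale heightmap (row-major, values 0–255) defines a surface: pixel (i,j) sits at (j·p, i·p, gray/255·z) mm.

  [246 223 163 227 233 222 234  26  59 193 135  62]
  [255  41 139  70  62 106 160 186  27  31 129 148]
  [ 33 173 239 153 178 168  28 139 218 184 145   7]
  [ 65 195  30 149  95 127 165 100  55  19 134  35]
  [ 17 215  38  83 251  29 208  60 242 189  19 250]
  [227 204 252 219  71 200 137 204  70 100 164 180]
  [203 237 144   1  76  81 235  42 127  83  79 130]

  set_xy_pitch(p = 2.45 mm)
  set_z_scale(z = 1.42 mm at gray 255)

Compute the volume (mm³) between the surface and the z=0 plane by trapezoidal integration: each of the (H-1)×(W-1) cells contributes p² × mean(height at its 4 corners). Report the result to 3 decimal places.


293.436

height_mm = gray/255 × 1.42; cell vol = 2.45² × mean(4 corners)
unit = 2.45² × 1.42 / (4×255) = 0.00835642 mm³ per gray-sum
row 0: Σ corner-gray over 11 cells = 6043  → 50.4979
row 1: Σ corner-gray over 11 cells = 5595  → 46.7542
row 2: Σ corner-gray over 11 cells = 5528  → 46.1943
row 3: Σ corner-gray over 11 cells = 5173  → 43.2278
row 4: Σ corner-gray over 11 cells = 6584  → 55.0187
row 5: Σ corner-gray over 11 cells = 6192  → 51.7430
Σ rows: total corner-gray = 35115  → 293.4357 mm³


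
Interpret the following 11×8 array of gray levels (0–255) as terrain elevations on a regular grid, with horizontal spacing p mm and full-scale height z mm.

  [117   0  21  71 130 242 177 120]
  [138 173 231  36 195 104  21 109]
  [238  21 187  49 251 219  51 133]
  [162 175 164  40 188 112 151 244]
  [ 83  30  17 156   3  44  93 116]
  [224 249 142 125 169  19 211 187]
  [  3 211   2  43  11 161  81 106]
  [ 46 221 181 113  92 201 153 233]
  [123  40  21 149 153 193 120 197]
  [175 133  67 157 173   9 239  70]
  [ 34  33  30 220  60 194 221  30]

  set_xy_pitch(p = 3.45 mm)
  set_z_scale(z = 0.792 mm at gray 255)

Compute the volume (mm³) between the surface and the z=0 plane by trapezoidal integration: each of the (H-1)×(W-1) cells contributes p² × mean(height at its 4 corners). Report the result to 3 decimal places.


318.597

height_mm = gray/255 × 0.792; cell vol = 3.45² × mean(4 corners)
unit = 3.45² × 0.792 / (4×255) = 0.00924194 mm³ per gray-sum
row 0: Σ corner-gray over 7 cells = 3286  → 30.3690
row 1: Σ corner-gray over 7 cells = 3694  → 34.1397
row 2: Σ corner-gray over 7 cells = 3993  → 36.9031
row 3: Σ corner-gray over 7 cells = 2951  → 27.2730
row 4: Σ corner-gray over 7 cells = 3126  → 28.8903
row 5: Σ corner-gray over 7 cells = 3368  → 31.1269
row 6: Σ corner-gray over 7 cells = 3328  → 30.7572
row 7: Σ corner-gray over 7 cells = 3873  → 35.7940
row 8: Σ corner-gray over 7 cells = 3473  → 32.0973
row 9: Σ corner-gray over 7 cells = 3381  → 31.2470
Σ rows: total corner-gray = 34473  → 318.5974 mm³


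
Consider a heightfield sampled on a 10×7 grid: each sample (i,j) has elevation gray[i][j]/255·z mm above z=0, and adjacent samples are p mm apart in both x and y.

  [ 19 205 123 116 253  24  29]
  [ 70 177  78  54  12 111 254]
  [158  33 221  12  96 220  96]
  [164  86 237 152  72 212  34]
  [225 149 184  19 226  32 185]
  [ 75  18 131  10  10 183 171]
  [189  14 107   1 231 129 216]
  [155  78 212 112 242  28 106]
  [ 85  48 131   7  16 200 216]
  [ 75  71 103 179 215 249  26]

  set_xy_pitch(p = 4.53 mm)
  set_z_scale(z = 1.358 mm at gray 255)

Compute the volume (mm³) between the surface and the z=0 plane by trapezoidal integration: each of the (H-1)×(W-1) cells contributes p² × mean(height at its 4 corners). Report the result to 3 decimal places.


height_mm = gray/255 × 1.358; cell vol = 4.53² × mean(4 corners)
unit = 4.53² × 1.358 / (4×255) = 0.027321 mm³ per gray-sum
row 0: Σ corner-gray over 6 cells = 2678  → 73.1655
row 1: Σ corner-gray over 6 cells = 2606  → 71.1984
row 2: Σ corner-gray over 6 cells = 3134  → 85.6239
row 3: Σ corner-gray over 6 cells = 3346  → 91.4159
row 4: Σ corner-gray over 6 cells = 2580  → 70.4881
row 5: Σ corner-gray over 6 cells = 2319  → 63.3573
row 6: Σ corner-gray over 6 cells = 2974  → 81.2525
row 7: Σ corner-gray over 6 cells = 2710  → 74.0398
row 8: Σ corner-gray over 6 cells = 2840  → 77.5915
Σ rows: total corner-gray = 25187  → 688.1331 mm³

688.133


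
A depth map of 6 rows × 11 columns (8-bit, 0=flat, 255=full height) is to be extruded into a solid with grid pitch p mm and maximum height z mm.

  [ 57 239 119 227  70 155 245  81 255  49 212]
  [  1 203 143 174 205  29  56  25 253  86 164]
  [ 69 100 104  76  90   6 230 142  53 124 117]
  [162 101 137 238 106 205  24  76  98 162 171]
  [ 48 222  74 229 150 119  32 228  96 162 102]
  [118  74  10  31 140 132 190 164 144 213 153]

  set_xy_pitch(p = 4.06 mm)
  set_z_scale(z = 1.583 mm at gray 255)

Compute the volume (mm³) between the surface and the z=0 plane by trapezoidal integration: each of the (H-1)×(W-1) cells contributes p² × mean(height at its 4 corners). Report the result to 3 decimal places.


652.748

height_mm = gray/255 × 1.583; cell vol = 4.06² × mean(4 corners)
unit = 4.06² × 1.583 / (4×255) = 0.0255819 mm³ per gray-sum
row 0: Σ corner-gray over 10 cells = 5662  → 144.8447
row 1: Σ corner-gray over 10 cells = 4549  → 116.3721
row 2: Σ corner-gray over 10 cells = 4663  → 119.2884
row 3: Σ corner-gray over 10 cells = 5401  → 138.1678
row 4: Σ corner-gray over 10 cells = 5241  → 134.0747
Σ rows: total corner-gray = 25516  → 652.7478 mm³


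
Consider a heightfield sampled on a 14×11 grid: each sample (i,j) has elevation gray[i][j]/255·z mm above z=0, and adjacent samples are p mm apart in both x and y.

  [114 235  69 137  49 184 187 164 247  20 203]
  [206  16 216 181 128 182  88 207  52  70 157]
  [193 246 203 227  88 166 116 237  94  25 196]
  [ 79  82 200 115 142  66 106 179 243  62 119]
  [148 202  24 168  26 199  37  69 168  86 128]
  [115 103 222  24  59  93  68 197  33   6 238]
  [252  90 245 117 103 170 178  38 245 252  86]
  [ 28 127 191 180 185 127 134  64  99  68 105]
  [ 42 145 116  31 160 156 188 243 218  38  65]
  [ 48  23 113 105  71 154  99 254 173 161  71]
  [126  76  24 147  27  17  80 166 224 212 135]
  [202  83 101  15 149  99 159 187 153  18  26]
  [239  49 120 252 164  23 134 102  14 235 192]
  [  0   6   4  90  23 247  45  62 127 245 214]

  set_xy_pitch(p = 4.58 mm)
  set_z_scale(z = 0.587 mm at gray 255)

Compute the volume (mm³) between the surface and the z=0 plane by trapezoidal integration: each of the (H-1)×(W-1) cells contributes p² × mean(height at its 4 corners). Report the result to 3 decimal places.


height_mm = gray/255 × 0.587; cell vol = 4.58² × mean(4 corners)
unit = 4.58² × 0.587 / (4×255) = 0.0120717 mm³ per gray-sum
row 0: Σ corner-gray over 10 cells = 5544  → 66.9256
row 1: Σ corner-gray over 10 cells = 5836  → 70.4505
row 2: Σ corner-gray over 10 cells = 5781  → 69.7866
row 3: Σ corner-gray over 10 cells = 4822  → 58.2098
row 4: Σ corner-gray over 10 cells = 4197  → 50.6650
row 5: Σ corner-gray over 10 cells = 5177  → 62.4953
row 6: Σ corner-gray over 10 cells = 5697  → 68.7725
row 7: Σ corner-gray over 10 cells = 5180  → 62.5315
row 8: Σ corner-gray over 10 cells = 5122  → 61.8313
row 9: Σ corner-gray over 10 cells = 4632  → 55.9162
row 10: Σ corner-gray over 10 cells = 4363  → 52.6689
row 11: Σ corner-gray over 10 cells = 4773  → 57.6183
row 12: Σ corner-gray over 10 cells = 4529  → 54.6728
Σ rows: total corner-gray = 65653  → 792.5441 mm³

792.544


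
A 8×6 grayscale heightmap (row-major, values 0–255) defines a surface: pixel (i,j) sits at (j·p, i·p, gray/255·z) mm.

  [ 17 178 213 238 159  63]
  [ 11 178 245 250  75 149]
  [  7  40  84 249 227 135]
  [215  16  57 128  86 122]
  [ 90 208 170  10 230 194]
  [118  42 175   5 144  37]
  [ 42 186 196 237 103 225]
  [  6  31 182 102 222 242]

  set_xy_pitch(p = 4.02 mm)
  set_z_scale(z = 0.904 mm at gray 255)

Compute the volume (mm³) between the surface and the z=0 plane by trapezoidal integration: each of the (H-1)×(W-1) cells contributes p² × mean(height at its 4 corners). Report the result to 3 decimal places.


height_mm = gray/255 × 0.904; cell vol = 4.02² × mean(4 corners)
unit = 4.02² × 0.904 / (4×255) = 0.0143226 mm³ per gray-sum
row 0: Σ corner-gray over 5 cells = 3312  → 47.4363
row 1: Σ corner-gray over 5 cells = 2998  → 42.9390
row 2: Σ corner-gray over 5 cells = 2253  → 32.2687
row 3: Σ corner-gray over 5 cells = 2431  → 34.8181
row 4: Σ corner-gray over 5 cells = 2407  → 34.4744
row 5: Σ corner-gray over 5 cells = 2598  → 37.2100
row 6: Σ corner-gray over 5 cells = 3033  → 43.4403
Σ rows: total corner-gray = 19032  → 272.5868 mm³

272.587


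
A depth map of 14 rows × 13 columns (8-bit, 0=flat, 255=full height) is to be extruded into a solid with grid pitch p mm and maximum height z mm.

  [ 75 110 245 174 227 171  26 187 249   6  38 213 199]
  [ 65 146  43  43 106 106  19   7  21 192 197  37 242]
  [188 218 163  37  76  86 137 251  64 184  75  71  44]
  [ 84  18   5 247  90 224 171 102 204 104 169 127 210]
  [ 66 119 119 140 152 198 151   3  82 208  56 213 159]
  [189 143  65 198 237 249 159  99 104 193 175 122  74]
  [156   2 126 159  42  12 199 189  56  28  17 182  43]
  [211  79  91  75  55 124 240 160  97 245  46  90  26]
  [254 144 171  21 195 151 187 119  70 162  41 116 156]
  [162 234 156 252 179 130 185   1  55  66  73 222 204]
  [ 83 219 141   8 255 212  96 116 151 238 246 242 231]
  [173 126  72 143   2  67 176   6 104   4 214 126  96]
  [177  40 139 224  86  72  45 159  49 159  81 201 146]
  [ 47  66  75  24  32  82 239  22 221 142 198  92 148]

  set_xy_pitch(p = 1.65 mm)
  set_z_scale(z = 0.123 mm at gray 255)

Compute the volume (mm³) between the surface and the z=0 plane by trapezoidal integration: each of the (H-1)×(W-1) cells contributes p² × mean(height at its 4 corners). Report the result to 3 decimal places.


height_mm = gray/255 × 0.123; cell vol = 1.65² × mean(4 corners)
unit = 1.65² × 0.123 / (4×255) = 0.000328301 mm³ per gray-sum
row 0: Σ corner-gray over 12 cells = 5707  → 1.8736
row 1: Σ corner-gray over 12 cells = 5097  → 1.6734
row 2: Σ corner-gray over 12 cells = 6172  → 2.0263
row 3: Σ corner-gray over 12 cells = 6323  → 2.0759
row 4: Σ corner-gray over 12 cells = 6858  → 2.2515
row 5: Σ corner-gray over 12 cells = 5974  → 1.9613
row 6: Σ corner-gray over 12 cells = 5064  → 1.6625
row 7: Σ corner-gray over 12 cells = 6005  → 1.9715
row 8: Σ corner-gray over 12 cells = 6636  → 2.1786
row 9: Σ corner-gray over 12 cells = 7634  → 2.5063
row 10: Σ corner-gray over 12 cells = 6511  → 2.1376
row 11: Σ corner-gray over 12 cells = 5182  → 1.7013
row 12: Σ corner-gray over 12 cells = 5414  → 1.7774
Σ rows: total corner-gray = 78577  → 25.7969 mm³

25.797


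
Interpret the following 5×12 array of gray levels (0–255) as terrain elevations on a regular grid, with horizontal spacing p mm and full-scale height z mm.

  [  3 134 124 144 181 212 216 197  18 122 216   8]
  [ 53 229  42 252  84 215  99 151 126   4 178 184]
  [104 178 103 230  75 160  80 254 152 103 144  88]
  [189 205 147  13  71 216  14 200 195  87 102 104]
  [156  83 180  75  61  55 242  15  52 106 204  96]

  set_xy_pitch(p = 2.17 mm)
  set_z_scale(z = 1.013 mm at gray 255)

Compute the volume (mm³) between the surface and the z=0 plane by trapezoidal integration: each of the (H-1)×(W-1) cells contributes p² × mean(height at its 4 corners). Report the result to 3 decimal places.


height_mm = gray/255 × 1.013; cell vol = 2.17² × mean(4 corners)
unit = 2.17² × 1.013 / (4×255) = 0.00467658 mm³ per gray-sum
row 0: Σ corner-gray over 11 cells = 6136  → 28.6955
row 1: Σ corner-gray over 11 cells = 6147  → 28.7470
row 2: Σ corner-gray over 11 cells = 5943  → 27.7929
row 3: Σ corner-gray over 11 cells = 5191  → 24.2761
Σ rows: total corner-gray = 23417  → 109.5116 mm³

109.512


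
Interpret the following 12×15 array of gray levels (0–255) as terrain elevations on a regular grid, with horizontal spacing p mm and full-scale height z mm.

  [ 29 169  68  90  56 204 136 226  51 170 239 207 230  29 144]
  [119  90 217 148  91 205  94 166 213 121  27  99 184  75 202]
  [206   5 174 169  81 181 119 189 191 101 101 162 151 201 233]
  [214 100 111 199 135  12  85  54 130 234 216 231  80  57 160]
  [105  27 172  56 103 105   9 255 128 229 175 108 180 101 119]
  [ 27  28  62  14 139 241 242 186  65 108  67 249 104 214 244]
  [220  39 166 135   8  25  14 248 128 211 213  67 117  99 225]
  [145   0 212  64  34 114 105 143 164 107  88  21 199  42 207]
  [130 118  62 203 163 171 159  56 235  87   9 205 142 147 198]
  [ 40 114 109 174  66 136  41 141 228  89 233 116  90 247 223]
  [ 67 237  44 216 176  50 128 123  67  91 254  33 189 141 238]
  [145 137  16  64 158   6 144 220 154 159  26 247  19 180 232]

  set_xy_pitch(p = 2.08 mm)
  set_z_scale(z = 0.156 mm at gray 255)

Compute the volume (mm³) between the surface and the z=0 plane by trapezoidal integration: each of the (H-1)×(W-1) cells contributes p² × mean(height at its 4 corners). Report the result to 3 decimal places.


53.252

height_mm = gray/255 × 0.156; cell vol = 2.08² × mean(4 corners)
unit = 2.08² × 0.156 / (4×255) = 0.000661685 mm³ per gray-sum
row 0: Σ corner-gray over 14 cells = 7704  → 5.0976
row 1: Σ corner-gray over 14 cells = 7870  → 5.2075
row 2: Σ corner-gray over 14 cells = 7751  → 5.1287
row 3: Σ corner-gray over 14 cells = 7182  → 4.7522
row 4: Σ corner-gray over 14 cells = 7229  → 4.7833
row 5: Σ corner-gray over 14 cells = 7094  → 4.6940
row 6: Σ corner-gray over 14 cells = 6323  → 4.1838
row 7: Σ corner-gray over 14 cells = 6780  → 4.4862
row 8: Σ corner-gray over 14 cells = 7673  → 5.0771
row 9: Σ corner-gray over 14 cells = 7634  → 5.0513
row 10: Σ corner-gray over 14 cells = 7240  → 4.7906
Σ rows: total corner-gray = 80480  → 53.2524 mm³


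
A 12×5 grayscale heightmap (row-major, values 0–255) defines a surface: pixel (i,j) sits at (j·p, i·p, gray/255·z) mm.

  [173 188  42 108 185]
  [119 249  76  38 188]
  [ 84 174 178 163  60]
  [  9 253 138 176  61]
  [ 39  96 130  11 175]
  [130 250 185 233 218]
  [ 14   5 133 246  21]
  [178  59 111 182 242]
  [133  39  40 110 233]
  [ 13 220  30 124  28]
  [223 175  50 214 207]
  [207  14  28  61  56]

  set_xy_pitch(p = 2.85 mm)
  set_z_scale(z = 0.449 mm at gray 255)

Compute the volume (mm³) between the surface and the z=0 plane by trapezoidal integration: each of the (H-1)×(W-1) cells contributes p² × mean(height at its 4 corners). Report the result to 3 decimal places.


height_mm = gray/255 × 0.449; cell vol = 2.85² × mean(4 corners)
unit = 2.85² × 0.449 / (4×255) = 0.00357549 mm³ per gray-sum
row 0: Σ corner-gray over 4 cells = 2067  → 7.3905
row 1: Σ corner-gray over 4 cells = 2207  → 7.8911
row 2: Σ corner-gray over 4 cells = 2378  → 8.5025
row 3: Σ corner-gray over 4 cells = 1892  → 6.7648
row 4: Σ corner-gray over 4 cells = 2372  → 8.4811
row 5: Σ corner-gray over 4 cells = 2487  → 8.8923
row 6: Σ corner-gray over 4 cells = 1927  → 6.8900
row 7: Σ corner-gray over 4 cells = 1868  → 6.6790
row 8: Σ corner-gray over 4 cells = 1533  → 5.4812
row 9: Σ corner-gray over 4 cells = 2097  → 7.4978
row 10: Σ corner-gray over 4 cells = 1777  → 6.3537
Σ rows: total corner-gray = 22605  → 80.8240 mm³

80.824


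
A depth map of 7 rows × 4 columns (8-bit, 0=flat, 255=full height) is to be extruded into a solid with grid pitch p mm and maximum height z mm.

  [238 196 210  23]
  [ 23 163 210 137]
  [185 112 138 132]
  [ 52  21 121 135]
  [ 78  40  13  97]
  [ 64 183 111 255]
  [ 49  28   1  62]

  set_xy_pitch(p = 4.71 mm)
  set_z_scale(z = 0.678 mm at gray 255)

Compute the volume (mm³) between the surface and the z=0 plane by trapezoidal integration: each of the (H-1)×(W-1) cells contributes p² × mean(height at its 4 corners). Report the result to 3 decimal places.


118.056

height_mm = gray/255 × 0.678; cell vol = 4.71² × mean(4 corners)
unit = 4.71² × 0.678 / (4×255) = 0.0147459 mm³ per gray-sum
row 0: Σ corner-gray over 3 cells = 1979  → 29.1821
row 1: Σ corner-gray over 3 cells = 1723  → 25.4072
row 2: Σ corner-gray over 3 cells = 1288  → 18.9927
row 3: Σ corner-gray over 3 cells = 752  → 11.0889
row 4: Σ corner-gray over 3 cells = 1188  → 17.5181
row 5: Σ corner-gray over 3 cells = 1076  → 15.8666
Σ rows: total corner-gray = 8006  → 118.0557 mm³


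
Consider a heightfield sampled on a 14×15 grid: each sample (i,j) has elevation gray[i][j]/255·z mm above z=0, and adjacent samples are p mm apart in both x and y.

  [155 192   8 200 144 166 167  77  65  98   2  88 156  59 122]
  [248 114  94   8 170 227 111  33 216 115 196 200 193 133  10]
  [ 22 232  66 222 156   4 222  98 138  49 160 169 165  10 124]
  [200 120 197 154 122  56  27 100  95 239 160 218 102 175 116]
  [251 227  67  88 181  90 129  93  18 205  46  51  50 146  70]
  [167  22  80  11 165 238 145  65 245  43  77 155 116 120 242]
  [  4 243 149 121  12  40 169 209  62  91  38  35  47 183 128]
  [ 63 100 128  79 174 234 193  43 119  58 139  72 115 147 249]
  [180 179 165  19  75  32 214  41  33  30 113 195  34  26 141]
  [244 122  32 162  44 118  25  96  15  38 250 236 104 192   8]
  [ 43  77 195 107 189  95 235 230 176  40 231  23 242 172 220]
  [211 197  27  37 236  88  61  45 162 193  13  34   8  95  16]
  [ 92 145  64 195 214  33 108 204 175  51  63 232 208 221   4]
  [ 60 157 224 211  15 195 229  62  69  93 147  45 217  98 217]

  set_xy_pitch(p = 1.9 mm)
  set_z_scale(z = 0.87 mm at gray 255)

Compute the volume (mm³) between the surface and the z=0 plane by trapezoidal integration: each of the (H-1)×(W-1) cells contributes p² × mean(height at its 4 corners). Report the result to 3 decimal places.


height_mm = gray/255 × 0.87; cell vol = 1.9² × mean(4 corners)
unit = 1.9² × 0.87 / (4×255) = 0.00307912 mm³ per gray-sum
row 0: Σ corner-gray over 14 cells = 6999  → 21.5507
row 1: Σ corner-gray over 14 cells = 7406  → 22.8039
row 2: Σ corner-gray over 14 cells = 7374  → 22.7054
row 3: Σ corner-gray over 14 cells = 6949  → 21.3968
row 4: Σ corner-gray over 14 cells = 6476  → 19.9404
row 5: Σ corner-gray over 14 cells = 6303  → 19.4077
row 6: Σ corner-gray over 14 cells = 6444  → 19.8418
row 7: Σ corner-gray over 14 cells = 6147  → 18.9273
row 8: Σ corner-gray over 14 cells = 5753  → 17.7142
row 9: Σ corner-gray over 14 cells = 7407  → 22.8070
row 10: Σ corner-gray over 14 cells = 6906  → 21.2644
row 11: Σ corner-gray over 14 cells = 6541  → 20.1405
row 12: Σ corner-gray over 14 cells = 7723  → 23.7800
Σ rows: total corner-gray = 88428  → 272.2802 mm³

272.280


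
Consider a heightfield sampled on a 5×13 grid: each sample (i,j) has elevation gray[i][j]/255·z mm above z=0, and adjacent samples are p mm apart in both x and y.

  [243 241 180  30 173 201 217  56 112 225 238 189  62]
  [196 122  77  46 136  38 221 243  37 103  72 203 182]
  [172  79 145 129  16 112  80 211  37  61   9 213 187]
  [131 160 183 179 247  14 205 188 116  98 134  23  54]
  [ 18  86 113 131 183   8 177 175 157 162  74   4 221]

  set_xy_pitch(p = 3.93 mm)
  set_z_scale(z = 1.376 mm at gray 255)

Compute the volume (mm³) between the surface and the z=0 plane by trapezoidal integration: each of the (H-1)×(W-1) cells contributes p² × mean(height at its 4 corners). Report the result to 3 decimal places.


height_mm = gray/255 × 1.376; cell vol = 3.93² × mean(4 corners)
unit = 3.93² × 1.376 / (4×255) = 0.0208355 mm³ per gray-sum
row 0: Σ corner-gray over 12 cells = 7003  → 145.9108
row 1: Σ corner-gray over 12 cells = 5517  → 114.9493
row 2: Σ corner-gray over 12 cells = 5822  → 121.3041
row 3: Σ corner-gray over 12 cells = 6058  → 126.2213
Σ rows: total corner-gray = 24400  → 508.3855 mm³

508.386


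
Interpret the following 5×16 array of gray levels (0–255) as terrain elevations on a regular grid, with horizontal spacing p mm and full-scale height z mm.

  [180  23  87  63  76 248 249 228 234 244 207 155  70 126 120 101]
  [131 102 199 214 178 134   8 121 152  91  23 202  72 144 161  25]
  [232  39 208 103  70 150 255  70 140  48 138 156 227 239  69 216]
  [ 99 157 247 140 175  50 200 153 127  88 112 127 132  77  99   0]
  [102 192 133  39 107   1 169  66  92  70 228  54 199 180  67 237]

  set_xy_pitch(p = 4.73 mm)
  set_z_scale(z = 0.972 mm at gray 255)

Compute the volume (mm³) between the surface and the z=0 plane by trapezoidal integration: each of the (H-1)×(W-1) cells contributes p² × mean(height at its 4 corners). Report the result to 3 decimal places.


height_mm = gray/255 × 0.972; cell vol = 4.73² × mean(4 corners)
unit = 4.73² × 0.972 / (4×255) = 0.0213201 mm³ per gray-sum
row 0: Σ corner-gray over 15 cells = 8299  → 176.9352
row 1: Σ corner-gray over 15 cells = 8030  → 171.2001
row 2: Σ corner-gray over 15 cells = 8139  → 173.5239
row 3: Σ corner-gray over 15 cells = 7400  → 157.7684
Σ rows: total corner-gray = 31868  → 679.4276 mm³

679.428


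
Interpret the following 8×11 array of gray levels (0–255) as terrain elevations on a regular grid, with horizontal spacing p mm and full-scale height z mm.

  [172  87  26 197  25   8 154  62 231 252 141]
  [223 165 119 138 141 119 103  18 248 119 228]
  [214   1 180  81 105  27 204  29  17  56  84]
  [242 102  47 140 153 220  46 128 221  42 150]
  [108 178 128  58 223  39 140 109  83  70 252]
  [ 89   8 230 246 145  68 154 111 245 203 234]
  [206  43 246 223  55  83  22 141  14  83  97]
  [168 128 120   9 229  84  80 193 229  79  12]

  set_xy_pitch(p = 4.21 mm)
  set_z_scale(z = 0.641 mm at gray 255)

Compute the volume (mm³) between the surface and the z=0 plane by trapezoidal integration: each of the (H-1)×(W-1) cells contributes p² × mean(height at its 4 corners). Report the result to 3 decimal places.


383.171

height_mm = gray/255 × 0.641; cell vol = 4.21² × mean(4 corners)
unit = 4.21² × 0.641 / (4×255) = 0.0111384 mm³ per gray-sum
row 0: Σ corner-gray over 10 cells = 5188  → 57.7859
row 1: Σ corner-gray over 10 cells = 4489  → 50.0002
row 2: Σ corner-gray over 10 cells = 4288  → 47.7614
row 3: Σ corner-gray over 10 cells = 5006  → 55.7587
row 4: Σ corner-gray over 10 cells = 5559  → 61.9183
row 5: Σ corner-gray over 10 cells = 5266  → 58.6547
row 6: Σ corner-gray over 10 cells = 4605  → 51.2922
Σ rows: total corner-gray = 34401  → 383.1714 mm³


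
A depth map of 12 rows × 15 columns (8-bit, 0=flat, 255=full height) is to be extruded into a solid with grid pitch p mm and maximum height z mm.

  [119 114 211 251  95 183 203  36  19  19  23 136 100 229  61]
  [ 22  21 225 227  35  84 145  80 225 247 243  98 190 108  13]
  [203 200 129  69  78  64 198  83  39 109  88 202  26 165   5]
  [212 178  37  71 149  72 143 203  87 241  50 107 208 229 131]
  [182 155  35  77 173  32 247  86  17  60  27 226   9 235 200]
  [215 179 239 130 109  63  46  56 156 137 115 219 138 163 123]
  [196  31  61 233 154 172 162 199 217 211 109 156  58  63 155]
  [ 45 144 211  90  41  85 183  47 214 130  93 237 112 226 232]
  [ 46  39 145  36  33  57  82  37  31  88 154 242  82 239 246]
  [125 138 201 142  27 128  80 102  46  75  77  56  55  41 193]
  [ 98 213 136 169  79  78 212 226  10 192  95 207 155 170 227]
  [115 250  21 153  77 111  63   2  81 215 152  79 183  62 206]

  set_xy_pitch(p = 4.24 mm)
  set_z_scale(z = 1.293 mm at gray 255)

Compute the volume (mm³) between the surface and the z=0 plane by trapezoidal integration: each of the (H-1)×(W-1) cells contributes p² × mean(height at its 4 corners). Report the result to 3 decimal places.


1767.512

height_mm = gray/255 × 1.293; cell vol = 4.24² × mean(4 corners)
unit = 4.24² × 1.293 / (4×255) = 0.0227893 mm³ per gray-sum
row 0: Σ corner-gray over 14 cells = 7309  → 166.5666
row 1: Σ corner-gray over 14 cells = 6999  → 159.5020
row 2: Σ corner-gray over 14 cells = 7001  → 159.5476
row 3: Σ corner-gray over 14 cells = 7033  → 160.2768
row 4: Σ corner-gray over 14 cells = 6978  → 159.0234
row 5: Σ corner-gray over 14 cells = 7841  → 178.6905
row 6: Σ corner-gray over 14 cells = 7906  → 180.1718
row 7: Σ corner-gray over 14 cells = 6725  → 153.2577
row 8: Σ corner-gray over 14 cells = 5476  → 124.7939
row 9: Σ corner-gray over 14 cells = 6863  → 156.4026
row 10: Σ corner-gray over 14 cells = 7428  → 169.2786
Σ rows: total corner-gray = 77559  → 1767.5116 mm³


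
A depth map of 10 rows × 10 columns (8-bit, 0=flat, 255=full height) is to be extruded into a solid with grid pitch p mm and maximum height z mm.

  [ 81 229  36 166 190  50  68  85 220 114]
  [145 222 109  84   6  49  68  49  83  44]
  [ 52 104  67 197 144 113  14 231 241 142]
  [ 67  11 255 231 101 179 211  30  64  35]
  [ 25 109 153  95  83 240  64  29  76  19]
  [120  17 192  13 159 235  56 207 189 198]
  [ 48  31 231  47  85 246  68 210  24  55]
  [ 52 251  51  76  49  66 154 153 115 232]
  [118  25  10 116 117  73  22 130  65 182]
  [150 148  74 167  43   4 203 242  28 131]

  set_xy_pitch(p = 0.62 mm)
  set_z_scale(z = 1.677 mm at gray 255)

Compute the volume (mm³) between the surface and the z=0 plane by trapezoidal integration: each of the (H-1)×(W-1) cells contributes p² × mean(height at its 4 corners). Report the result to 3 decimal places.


22.897

height_mm = gray/255 × 1.677; cell vol = 0.62² × mean(4 corners)
unit = 0.62² × 1.677 / (4×255) = 0.000631999 mm³ per gray-sum
row 0: Σ corner-gray over 9 cells = 3812  → 2.4092
row 1: Σ corner-gray over 9 cells = 3945  → 2.4932
row 2: Σ corner-gray over 9 cells = 4682  → 2.9590
row 3: Σ corner-gray over 9 cells = 4008  → 2.5331
row 4: Σ corner-gray over 9 cells = 4196  → 2.6519
row 5: Σ corner-gray over 9 cells = 4441  → 2.8067
row 6: Σ corner-gray over 9 cells = 4101  → 2.5918
row 7: Σ corner-gray over 9 cells = 3530  → 2.2310
row 8: Σ corner-gray over 9 cells = 3515  → 2.2215
Σ rows: total corner-gray = 36230  → 22.8973 mm³


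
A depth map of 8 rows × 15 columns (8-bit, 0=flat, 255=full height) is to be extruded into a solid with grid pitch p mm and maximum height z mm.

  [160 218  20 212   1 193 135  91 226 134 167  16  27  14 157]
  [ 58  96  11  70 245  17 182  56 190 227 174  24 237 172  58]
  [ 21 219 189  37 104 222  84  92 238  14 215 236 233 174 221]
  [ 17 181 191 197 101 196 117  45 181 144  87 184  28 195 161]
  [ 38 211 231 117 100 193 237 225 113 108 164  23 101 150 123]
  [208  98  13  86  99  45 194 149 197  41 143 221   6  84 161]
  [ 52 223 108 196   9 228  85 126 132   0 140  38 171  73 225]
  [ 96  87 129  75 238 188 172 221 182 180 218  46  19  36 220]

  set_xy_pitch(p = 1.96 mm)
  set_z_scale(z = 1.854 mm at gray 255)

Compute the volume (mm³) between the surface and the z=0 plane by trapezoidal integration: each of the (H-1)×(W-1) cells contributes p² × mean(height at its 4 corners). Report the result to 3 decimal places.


361.290

height_mm = gray/255 × 1.854; cell vol = 1.96² × mean(4 corners)
unit = 1.96² × 1.854 / (4×255) = 0.00698267 mm³ per gray-sum
row 0: Σ corner-gray over 14 cells = 6743  → 47.0842
row 1: Σ corner-gray over 14 cells = 7874  → 54.9816
row 2: Σ corner-gray over 14 cells = 8228  → 57.4534
row 3: Σ corner-gray over 14 cells = 7979  → 55.7147
row 4: Σ corner-gray over 14 cells = 7228  → 50.4708
row 5: Σ corner-gray over 14 cells = 6456  → 45.0801
row 6: Σ corner-gray over 14 cells = 7233  → 50.5057
Σ rows: total corner-gray = 51741  → 361.2905 mm³
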